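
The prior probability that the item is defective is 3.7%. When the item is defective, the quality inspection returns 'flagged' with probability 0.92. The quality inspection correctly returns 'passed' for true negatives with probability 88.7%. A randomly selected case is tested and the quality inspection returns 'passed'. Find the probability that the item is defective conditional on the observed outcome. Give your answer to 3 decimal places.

Write H for 'the item is defective'. Prior odds H:¬H = 0.037/0.963 = 0.038422. For the 'passed' outcome, the likelihood ratio is 0.08/0.887 = 0.090192.
Posterior odds = 0.038422 × 0.090192 = 0.0034653, so P(H|E) = 0.0034653/(1+0.0034653) = 0.003.

P(H | E) ≈ 0.003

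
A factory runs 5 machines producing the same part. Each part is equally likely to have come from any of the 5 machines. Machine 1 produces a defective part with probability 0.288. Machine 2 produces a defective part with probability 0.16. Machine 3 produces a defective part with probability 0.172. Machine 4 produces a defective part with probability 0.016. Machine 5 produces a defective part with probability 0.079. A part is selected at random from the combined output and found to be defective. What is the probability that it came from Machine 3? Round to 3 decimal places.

P(defective|M1) = 0.288; P(defective|M2) = 0.16; P(defective|M3) = 0.172; P(defective|M4) = 0.016; P(defective|M5) = 0.079.
Prior × likelihood for each source: 0.2·0.288=0.05760, 0.2·0.16=0.03200, 0.2·0.172=0.03440, 0.2·0.016=0.003200, 0.2·0.079=0.01580. Summing gives P(defective) = 0.14300.
P(Machine 3 | defective) = 0.03440 / 0.14300 = 0.241.

Posterior probability ≈ 0.241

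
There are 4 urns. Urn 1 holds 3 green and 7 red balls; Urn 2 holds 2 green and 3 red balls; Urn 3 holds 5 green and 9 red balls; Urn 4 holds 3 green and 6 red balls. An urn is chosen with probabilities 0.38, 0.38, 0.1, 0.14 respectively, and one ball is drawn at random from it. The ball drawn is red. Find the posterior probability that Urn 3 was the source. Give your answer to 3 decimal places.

Posterior probability ≈ 0.099

Tabulate prior·likelihood by source: [1] prior 0.38, lik 0.7, product 0.2660; [2] prior 0.38, lik 0.6, product 0.2280; [3] prior 0.1, lik 0.6429, product 0.06429; [4] prior 0.14, lik 0.6667, product 0.09333.
Normalizing constant = 0.65162; the posterior for Urn 3 is its product over the sum, 0.06429/0.65162 = 0.099.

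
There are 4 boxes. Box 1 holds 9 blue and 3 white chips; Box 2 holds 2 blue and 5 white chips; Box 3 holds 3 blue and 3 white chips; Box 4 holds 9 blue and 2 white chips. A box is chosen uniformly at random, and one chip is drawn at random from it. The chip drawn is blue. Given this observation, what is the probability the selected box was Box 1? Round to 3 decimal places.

P(blue|Box 1) = 0.75; P(blue|Box 2) = 0.2857; P(blue|Box 3) = 0.5; P(blue|Box 4) = 0.8182.
Prior × likelihood for each source: 0.25·0.75=0.1875, 0.25·0.2857=0.07143, 0.25·0.5=0.1250, 0.25·0.8182=0.2045. Summing gives P(blue) = 0.58847.
P(Box 1 | blue) = 0.1875 / 0.58847 = 0.319.

Posterior probability ≈ 0.319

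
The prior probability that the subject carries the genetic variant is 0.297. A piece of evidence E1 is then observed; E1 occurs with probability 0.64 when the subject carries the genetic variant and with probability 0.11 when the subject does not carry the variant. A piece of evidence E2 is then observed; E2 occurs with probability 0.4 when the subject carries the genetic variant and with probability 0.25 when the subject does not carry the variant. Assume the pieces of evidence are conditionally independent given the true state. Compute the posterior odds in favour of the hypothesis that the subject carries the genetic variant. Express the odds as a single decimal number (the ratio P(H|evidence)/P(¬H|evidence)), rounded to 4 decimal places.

Prior odds = 0.297/(1−0.297) = 0.42248. In log-odds, ln(0.42248) = -0.86162.
Add log likelihood ratios: ln(5.8182) + ln(1.6000) = 2.2310.
Posterior log-odds = 1.3694, so posterior odds = exp(1.3694) = 3.9329.

Posterior odds ≈ 3.9329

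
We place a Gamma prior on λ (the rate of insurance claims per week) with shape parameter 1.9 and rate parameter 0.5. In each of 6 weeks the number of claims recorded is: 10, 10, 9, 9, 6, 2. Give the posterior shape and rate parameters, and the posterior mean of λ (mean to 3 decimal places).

Posterior: Gamma(shape=47.9, rate=6.5); mean ≈ 7.369

The Poisson likelihood adds the total count to the shape and the number of exposure periods to the rate. Here ∑xᵢ = 46 and n = 6, so shape 1.9→47.9 and rate 0.5→6.5.
E[λ | data] = 47.9/6.5 = 7.369.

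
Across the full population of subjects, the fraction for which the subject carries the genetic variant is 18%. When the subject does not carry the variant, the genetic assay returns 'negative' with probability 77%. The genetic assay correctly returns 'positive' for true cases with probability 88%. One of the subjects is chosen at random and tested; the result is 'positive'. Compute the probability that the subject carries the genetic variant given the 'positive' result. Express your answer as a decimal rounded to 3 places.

P(H | E) ≈ 0.456

Write H for 'the subject carries the genetic variant'. Prior odds H:¬H = 0.18/0.82 = 0.21951. For the 'positive' outcome, the likelihood ratio is 0.88/0.23 = 3.8261.
Posterior odds = 0.21951 × 3.8261 = 0.83987, so P(H|E) = 0.83987/(1+0.83987) = 0.456.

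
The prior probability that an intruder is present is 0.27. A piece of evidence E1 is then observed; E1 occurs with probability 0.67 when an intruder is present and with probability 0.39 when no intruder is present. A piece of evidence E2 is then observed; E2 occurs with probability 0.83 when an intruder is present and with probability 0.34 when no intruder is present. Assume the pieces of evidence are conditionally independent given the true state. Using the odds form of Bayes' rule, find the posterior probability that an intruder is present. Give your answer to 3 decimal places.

Posterior probability ≈ 0.608

Prior odds = 0.27/(1−0.27) = 0.36986.
Likelihood ratio for E1 = 0.67/0.39 = 1.7179.
Likelihood ratio for E2 = 0.83/0.34 = 2.4412.
Posterior odds = prior odds × LR₁ × LR₂ = 1.5511.
Posterior probability = odds/(1+odds) = 1.5511/2.5511 = 0.608.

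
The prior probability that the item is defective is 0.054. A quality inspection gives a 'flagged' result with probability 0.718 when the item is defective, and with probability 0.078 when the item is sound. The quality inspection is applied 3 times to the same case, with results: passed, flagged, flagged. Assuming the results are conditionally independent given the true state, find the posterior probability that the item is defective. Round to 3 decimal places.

Let H be the event that the item is defective; start with P(H) = 0.054. P('flagged'|H) = 0.718, P('flagged'|¬H) = 0.078.
Update on result 1 ('passed'): P(H) ← 0.282·0.0540 / (0.282·0.0540 + 0.922·0.9460) = 0.015228/0.88744 = 0.0172.
Update on result 2 ('flagged'): P(H) ← 0.718·0.0172 / (0.718·0.0172 + 0.078·0.9828) = 0.012320/0.088982 = 0.1385.
Update on result 3 ('flagged'): P(H) ← 0.718·0.1385 / (0.718·0.1385 + 0.078·0.8615) = 0.099415/0.16661 = 0.5967.

Posterior P(H) ≈ 0.597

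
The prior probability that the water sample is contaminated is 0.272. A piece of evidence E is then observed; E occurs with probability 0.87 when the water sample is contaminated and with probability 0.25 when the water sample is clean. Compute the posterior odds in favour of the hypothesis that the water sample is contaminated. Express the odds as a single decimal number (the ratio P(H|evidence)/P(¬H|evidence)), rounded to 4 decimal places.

Prior odds = 0.272/(1−0.272) = 0.37363.
Likelihood ratio for E = 0.87/0.25 = 3.4800.
Posterior odds = prior odds × LR = 1.3002.

Posterior odds ≈ 1.3002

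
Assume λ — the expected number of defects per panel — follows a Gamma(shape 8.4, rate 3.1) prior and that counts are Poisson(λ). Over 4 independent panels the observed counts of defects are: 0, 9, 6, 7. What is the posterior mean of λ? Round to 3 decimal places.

Total count ∑xᵢ = 22 over n = 4 panels.
Gamma is conjugate to the Poisson likelihood: posterior is Gamma(shape = 8.4+22 = 30.4, rate = 3.1+4 = 7.1).
Posterior mean = shape/rate = 30.4/7.1 = 4.282.

Posterior mean ≈ 4.282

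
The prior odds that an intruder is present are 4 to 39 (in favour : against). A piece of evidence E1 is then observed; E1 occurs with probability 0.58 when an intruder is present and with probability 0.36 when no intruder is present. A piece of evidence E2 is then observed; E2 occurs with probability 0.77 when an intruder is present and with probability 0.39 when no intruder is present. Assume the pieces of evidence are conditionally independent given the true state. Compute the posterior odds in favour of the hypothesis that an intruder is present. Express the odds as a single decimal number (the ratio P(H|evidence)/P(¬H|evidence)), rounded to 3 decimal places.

Prior odds = 4/39 = 0.10256.
Likelihood ratio for E1 = 0.58/0.36 = 1.6111.
Likelihood ratio for E2 = 0.77/0.39 = 1.9744.
Posterior odds = prior odds × LR₁ × LR₂ = 0.32625.

Posterior odds ≈ 0.326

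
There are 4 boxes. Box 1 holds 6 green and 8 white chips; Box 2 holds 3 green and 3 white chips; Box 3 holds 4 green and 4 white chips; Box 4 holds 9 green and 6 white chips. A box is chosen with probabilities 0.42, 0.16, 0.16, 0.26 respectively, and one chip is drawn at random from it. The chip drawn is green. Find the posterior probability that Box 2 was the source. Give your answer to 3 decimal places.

Posterior probability ≈ 0.161

P(green|Box 1) = 0.4286; P(green|Box 2) = 0.5; P(green|Box 3) = 0.5; P(green|Box 4) = 0.6.
Prior × likelihood for each source: 0.42·0.4286=0.1800, 0.16·0.5=0.08000, 0.16·0.5=0.08000, 0.26·0.6=0.1560. Summing gives P(green) = 0.49600.
P(Box 2 | green) = 0.08000 / 0.49600 = 0.161.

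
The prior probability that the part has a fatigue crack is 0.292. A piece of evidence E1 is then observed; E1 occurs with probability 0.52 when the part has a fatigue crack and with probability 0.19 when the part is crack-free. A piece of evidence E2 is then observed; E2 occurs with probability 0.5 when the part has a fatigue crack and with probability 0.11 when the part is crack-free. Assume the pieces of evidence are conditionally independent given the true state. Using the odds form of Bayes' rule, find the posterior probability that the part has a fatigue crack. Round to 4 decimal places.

Posterior probability ≈ 0.8369

Prior odds = 0.292/(1−0.292) = 0.41243.
Likelihood ratio for E1 = 0.52/0.19 = 2.7368.
Likelihood ratio for E2 = 0.5/0.11 = 4.5455.
Posterior odds = prior odds × LR₁ × LR₂ = 5.1307.
Posterior probability = odds/(1+odds) = 5.1307/6.1307 = 0.8369.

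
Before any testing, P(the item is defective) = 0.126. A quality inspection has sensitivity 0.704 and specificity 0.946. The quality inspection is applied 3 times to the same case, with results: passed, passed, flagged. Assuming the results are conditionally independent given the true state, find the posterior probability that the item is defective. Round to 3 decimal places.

Let H be the event that the item is defective; start with P(H) = 0.126. P('flagged'|H) = 0.704, P('flagged'|¬H) = 0.054.
Update on result 1 ('passed'): P(H) ← 0.296·0.1260 / (0.296·0.1260 + 0.946·0.8740) = 0.037296/0.86410 = 0.0432.
Update on result 2 ('passed'): P(H) ← 0.296·0.0432 / (0.296·0.0432 + 0.946·0.9568) = 0.012776/0.91794 = 0.0139.
Update on result 3 ('flagged'): P(H) ← 0.704·0.0139 / (0.704·0.0139 + 0.054·0.9861) = 0.0097982/0.063047 = 0.1554.

Posterior P(H) ≈ 0.155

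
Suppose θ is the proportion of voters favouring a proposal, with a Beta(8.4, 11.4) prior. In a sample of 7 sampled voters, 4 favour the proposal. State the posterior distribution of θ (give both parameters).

The binomial likelihood is conjugate to the Beta prior: with 4 successes and 3 failures, the posterior is Beta(8.4+4, 11.4+3) = Beta(12.4, 14.4).

Posterior: Beta(12.4, 14.4)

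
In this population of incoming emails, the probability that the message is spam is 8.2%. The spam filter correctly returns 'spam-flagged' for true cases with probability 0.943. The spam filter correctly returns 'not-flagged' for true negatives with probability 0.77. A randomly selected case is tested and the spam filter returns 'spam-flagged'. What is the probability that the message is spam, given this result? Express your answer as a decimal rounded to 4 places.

P(H | E) ≈ 0.2681

Let H be the event that the message is spam. P(H) = 0.082, so P(¬H) = 0.918. With E the 'spam-flagged' result, P(E|H) = 0.943 and P(E|¬H) = 0.23.
P(E) = 0.943·0.082 + 0.23·0.918 = 0.077326 + 0.21114 = 0.28847.
By Bayes' theorem, P(H|E) = 0.077326 / 0.28847 = 0.2681.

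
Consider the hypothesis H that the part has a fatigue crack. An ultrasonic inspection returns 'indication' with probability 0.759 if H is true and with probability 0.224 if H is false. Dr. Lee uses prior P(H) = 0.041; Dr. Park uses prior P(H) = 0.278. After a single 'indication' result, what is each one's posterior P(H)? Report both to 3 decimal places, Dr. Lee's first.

Dr. Lee: 0.127; Dr. Park: 0.566

The likelihood ratio for an 'indication' result is 0.759/0.224 = 3.3884.
Dr. Lee: prior odds 0.041/0.959 = 0.042753; posterior odds 0.14486; posterior probability 0.127.
Dr. Park: prior odds 0.278/0.722 = 0.38504; posterior odds 1.3047; posterior probability 0.566.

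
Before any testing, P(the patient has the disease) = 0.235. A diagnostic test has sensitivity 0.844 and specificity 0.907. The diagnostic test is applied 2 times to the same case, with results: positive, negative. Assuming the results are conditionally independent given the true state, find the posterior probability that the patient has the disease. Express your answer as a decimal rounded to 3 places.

With H the event that the patient has the disease, the joint likelihood of the observed sequence is P(data|H) = 0.844·0.156 = 0.13166 and P(data|¬H) = 0.093·0.907 = 0.084351.
Bayes: P(H|data) = 0.235·0.13166 / (0.235·0.13166 + 0.765·0.084351) = 0.030941/0.095470 = 0.3241.

Posterior P(H) ≈ 0.324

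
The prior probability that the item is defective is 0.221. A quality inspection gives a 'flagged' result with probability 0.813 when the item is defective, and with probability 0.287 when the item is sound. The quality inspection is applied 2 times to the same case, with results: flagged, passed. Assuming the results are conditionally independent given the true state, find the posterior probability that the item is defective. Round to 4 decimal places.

Posterior P(H) ≈ 0.1741

Let H be the event that the item is defective; start with P(H) = 0.221. P('flagged'|H) = 0.813, P('flagged'|¬H) = 0.287.
Update on result 1 ('flagged'): P(H) ← 0.813·0.2210 / (0.813·0.2210 + 0.287·0.7790) = 0.17967/0.40325 = 0.4456.
Update on result 2 ('passed'): P(H) ← 0.187·0.4456 / (0.187·0.4456 + 0.713·0.5544) = 0.083321/0.47863 = 0.1741.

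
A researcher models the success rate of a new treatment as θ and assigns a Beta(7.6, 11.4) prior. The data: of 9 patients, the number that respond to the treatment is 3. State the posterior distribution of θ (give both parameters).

Posterior: Beta(10.6, 17.4)

The binomial likelihood is conjugate to the Beta prior: with 3 successes and 6 failures, the posterior is Beta(7.6+3, 11.4+6) = Beta(10.6, 17.4).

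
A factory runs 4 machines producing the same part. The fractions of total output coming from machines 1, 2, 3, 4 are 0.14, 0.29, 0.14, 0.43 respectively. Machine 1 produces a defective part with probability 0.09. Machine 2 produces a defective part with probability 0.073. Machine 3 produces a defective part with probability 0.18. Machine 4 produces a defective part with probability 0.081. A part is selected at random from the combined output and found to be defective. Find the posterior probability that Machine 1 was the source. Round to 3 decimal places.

Tabulate prior·likelihood by source: [1] prior 0.14, lik 0.09, product 0.01260; [2] prior 0.29, lik 0.073, product 0.02117; [3] prior 0.14, lik 0.18, product 0.02520; [4] prior 0.43, lik 0.081, product 0.03483.
Normalizing constant = 0.093800; the posterior for Machine 1 is its product over the sum, 0.01260/0.093800 = 0.134.

Posterior probability ≈ 0.134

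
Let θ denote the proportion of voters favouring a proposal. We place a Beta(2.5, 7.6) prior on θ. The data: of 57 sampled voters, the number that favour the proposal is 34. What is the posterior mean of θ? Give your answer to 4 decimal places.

Observing 34 successes and 23 failures updates Beta(2.5, 7.6) by adding the success and failure counts to the two shape parameters: α = 2.5+34 = 36.5, β = 7.6+23 = 30.6.
E[θ | data] = 36.5/(36.5+30.6) = 0.5440.

Posterior mean ≈ 0.5440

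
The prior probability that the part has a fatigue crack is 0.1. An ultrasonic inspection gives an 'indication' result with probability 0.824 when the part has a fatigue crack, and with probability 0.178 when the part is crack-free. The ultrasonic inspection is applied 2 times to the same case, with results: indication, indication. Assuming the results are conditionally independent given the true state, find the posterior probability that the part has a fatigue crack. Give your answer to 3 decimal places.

Posterior P(H) ≈ 0.704

With H the event that the part has a fatigue crack, the joint likelihood of the observed sequence is P(data|H) = 0.824·0.824 = 0.67898 and P(data|¬H) = 0.178·0.178 = 0.031684.
Bayes: P(H|data) = 0.1·0.67898 / (0.1·0.67898 + 0.9·0.031684) = 0.067898/0.096413 = 0.7042.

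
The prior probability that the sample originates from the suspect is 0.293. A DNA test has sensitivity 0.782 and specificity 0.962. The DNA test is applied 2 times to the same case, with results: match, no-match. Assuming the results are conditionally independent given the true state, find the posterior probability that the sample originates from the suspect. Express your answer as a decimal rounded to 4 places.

With H the event that the sample originates from the suspect, the joint likelihood of the observed sequence is P(data|H) = 0.782·0.218 = 0.17048 and P(data|¬H) = 0.038·0.962 = 0.036556.
Bayes: P(H|data) = 0.293·0.17048 / (0.293·0.17048 + 0.707·0.036556) = 0.049949/0.075795 = 0.6590.

Posterior P(H) ≈ 0.6590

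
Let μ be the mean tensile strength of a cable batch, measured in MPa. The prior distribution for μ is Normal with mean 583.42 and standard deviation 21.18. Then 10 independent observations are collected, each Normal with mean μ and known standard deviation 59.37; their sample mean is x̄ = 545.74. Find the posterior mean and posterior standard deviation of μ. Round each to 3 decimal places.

Posterior mean ≈ 562.320; posterior SD ≈ 14.049

Prior precision 1/τ₀² = 1/21.18² = 0.00222920; data precision n/σ² = 10/59.37² = 0.00283704.
Posterior precision = 0.00222920 + 0.00283704 = 0.00506624, giving posterior SD = 1/√0.00506624 = 14.049.
Posterior mean = (0.00222920·583.42 + 0.00283704·545.74) / 0.00506624 = 562.320.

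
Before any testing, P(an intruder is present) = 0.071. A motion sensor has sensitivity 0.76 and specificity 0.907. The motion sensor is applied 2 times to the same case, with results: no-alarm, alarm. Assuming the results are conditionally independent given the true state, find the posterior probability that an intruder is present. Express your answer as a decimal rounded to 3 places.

With H the event that an intruder is present, the joint likelihood of the observed sequence is P(data|H) = 0.24·0.76 = 0.18240 and P(data|¬H) = 0.907·0.093 = 0.084351.
Bayes: P(H|data) = 0.071·0.18240 / (0.071·0.18240 + 0.929·0.084351) = 0.012950/0.091312 = 0.1418.

Posterior P(H) ≈ 0.142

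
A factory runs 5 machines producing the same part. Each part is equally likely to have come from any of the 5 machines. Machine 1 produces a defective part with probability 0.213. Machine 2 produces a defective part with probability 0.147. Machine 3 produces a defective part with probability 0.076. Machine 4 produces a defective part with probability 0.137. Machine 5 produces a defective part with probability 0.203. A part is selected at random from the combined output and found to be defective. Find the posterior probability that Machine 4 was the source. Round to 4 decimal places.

Posterior probability ≈ 0.1765

P(defective|M1) = 0.213; P(defective|M2) = 0.147; P(defective|M3) = 0.076; P(defective|M4) = 0.137; P(defective|M5) = 0.203.
Prior × likelihood for each source: 0.2·0.213=0.04260, 0.2·0.147=0.02940, 0.2·0.076=0.01520, 0.2·0.137=0.02740, 0.2·0.203=0.04060. Summing gives P(defective) = 0.15520.
P(Machine 4 | defective) = 0.02740 / 0.15520 = 0.1765.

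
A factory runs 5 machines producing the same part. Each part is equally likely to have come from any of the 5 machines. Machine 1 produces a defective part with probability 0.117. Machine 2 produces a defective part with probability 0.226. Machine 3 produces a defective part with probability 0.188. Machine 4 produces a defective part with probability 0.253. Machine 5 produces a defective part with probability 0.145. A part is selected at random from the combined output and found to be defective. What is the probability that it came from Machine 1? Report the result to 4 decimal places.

P(defective|M1) = 0.117; P(defective|M2) = 0.226; P(defective|M3) = 0.188; P(defective|M4) = 0.253; P(defective|M5) = 0.145.
Prior × likelihood for each source: 0.2·0.117=0.02340, 0.2·0.226=0.04520, 0.2·0.188=0.03760, 0.2·0.253=0.05060, 0.2·0.145=0.02900. Summing gives P(defective) = 0.18580.
P(Machine 1 | defective) = 0.02340 / 0.18580 = 0.1259.

Posterior probability ≈ 0.1259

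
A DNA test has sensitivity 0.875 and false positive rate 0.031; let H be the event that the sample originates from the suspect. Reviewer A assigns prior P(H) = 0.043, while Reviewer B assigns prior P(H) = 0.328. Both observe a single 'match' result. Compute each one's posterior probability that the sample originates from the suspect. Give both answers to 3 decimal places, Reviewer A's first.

Reviewer A: 0.559; Reviewer B: 0.932

P('+'|H) = 0.875, P('+'|¬H) = 0.031.
Reviewer A: numerator 0.875·0.043 = 0.037625; evidence = 0.037625+0.031·0.957 = 0.067292; posterior = 0.559.
Reviewer B: numerator 0.875·0.328 = 0.28700; evidence = 0.28700+0.031·0.672 = 0.30783; posterior = 0.932.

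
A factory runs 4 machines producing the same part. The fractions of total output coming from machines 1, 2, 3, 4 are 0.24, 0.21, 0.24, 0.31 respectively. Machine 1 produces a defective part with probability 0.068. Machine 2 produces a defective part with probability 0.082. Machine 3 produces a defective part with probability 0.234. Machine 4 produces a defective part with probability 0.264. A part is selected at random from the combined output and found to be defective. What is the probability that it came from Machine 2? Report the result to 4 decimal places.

Posterior probability ≈ 0.1004

P(defective|M1) = 0.068; P(defective|M2) = 0.082; P(defective|M3) = 0.234; P(defective|M4) = 0.264.
Prior × likelihood for each source: 0.24·0.068=0.01632, 0.21·0.082=0.01722, 0.24·0.234=0.05616, 0.31·0.264=0.08184. Summing gives P(defective) = 0.17154.
P(Machine 2 | defective) = 0.01722 / 0.17154 = 0.1004.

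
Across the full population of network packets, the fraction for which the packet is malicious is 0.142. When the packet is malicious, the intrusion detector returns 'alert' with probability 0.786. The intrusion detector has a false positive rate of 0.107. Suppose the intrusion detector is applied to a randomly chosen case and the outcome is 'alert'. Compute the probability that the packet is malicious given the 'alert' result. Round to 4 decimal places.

P(H | E) ≈ 0.5487

Let H be the event that the packet is malicious. P(H) = 0.142, so P(¬H) = 0.858. With E the 'alert' result, P(E|H) = 0.786 and P(E|¬H) = 0.107.
P(E) = 0.786·0.142 + 0.107·0.858 = 0.11161 + 0.091806 = 0.20342.
By Bayes' theorem, P(H|E) = 0.11161 / 0.20342 = 0.5487.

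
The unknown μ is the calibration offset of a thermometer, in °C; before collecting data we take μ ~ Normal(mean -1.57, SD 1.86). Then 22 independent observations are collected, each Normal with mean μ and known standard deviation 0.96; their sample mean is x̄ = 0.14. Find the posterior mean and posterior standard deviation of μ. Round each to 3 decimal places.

Prior precision 1/τ₀² = 1/1.86² = 0.289051; data precision n/σ² = 22/0.96² = 23.8715.
Posterior precision = 0.289051 + 23.8715 = 24.1606, giving posterior SD = 1/√24.1606 = 0.203.
Posterior mean = (0.289051·-1.57 + 23.8715·0.14) / 24.1606 = 0.120.

Posterior mean ≈ 0.120; posterior SD ≈ 0.203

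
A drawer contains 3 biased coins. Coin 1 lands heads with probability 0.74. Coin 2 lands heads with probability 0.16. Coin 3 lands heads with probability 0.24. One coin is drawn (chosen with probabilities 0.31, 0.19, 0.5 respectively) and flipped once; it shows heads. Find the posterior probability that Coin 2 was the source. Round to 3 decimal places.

Posterior probability ≈ 0.080

P(heads|C1) = 0.74; P(heads|C2) = 0.16; P(heads|C3) = 0.24.
Prior × likelihood for each source: 0.31·0.74=0.2294, 0.19·0.16=0.03040, 0.5·0.24=0.1200. Summing gives P(heads) = 0.37980.
P(Coin 2 | heads) = 0.03040 / 0.37980 = 0.080.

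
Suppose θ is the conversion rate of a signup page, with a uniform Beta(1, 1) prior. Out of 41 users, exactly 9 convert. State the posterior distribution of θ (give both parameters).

Posterior: Beta(10, 33)

Observing 9 successes and 32 failures updates Beta(1, 1) by adding the success and failure counts to the two shape parameters: α = 1+9 = 10, β = 1+32 = 33.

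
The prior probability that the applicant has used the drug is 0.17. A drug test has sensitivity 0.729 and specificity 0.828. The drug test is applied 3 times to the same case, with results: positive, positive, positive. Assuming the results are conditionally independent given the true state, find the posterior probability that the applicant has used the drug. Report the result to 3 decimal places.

Posterior P(H) ≈ 0.940

With H the event that the applicant has used the drug, the joint likelihood of the observed sequence is P(data|H) = 0.729·0.729·0.729 = 0.38742 and P(data|¬H) = 0.172·0.172·0.172 = 0.0050884.
Bayes: P(H|data) = 0.17·0.38742 / (0.17·0.38742 + 0.83·0.0050884) = 0.065861/0.070085 = 0.9397.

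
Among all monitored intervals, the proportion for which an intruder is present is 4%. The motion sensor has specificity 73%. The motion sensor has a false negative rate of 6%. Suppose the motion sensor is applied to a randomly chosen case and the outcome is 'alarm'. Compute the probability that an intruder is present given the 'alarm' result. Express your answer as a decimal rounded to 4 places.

Write H for 'an intruder is present'. Prior odds H:¬H = 0.04/0.96 = 0.041667. For the 'alarm' outcome, the likelihood ratio is 0.94/0.27 = 3.4815.
Posterior odds = 0.041667 × 3.4815 = 0.14506, so P(H|E) = 0.14506/(1+0.14506) = 0.1267.

P(H | E) ≈ 0.1267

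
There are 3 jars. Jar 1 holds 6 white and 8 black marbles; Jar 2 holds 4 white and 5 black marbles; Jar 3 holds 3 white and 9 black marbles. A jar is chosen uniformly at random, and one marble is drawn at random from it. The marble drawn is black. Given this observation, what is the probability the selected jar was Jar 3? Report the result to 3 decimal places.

P(black|Jar 1) = 0.5714; P(black|Jar 2) = 0.5556; P(black|Jar 3) = 0.75.
Prior × likelihood for each source: 0.333333·0.5714=0.1905, 0.333333·0.5556=0.1852, 0.333333·0.75=0.2500. Summing gives P(black) = 0.62566.
P(Jar 3 | black) = 0.2500 / 0.62566 = 0.400.

Posterior probability ≈ 0.400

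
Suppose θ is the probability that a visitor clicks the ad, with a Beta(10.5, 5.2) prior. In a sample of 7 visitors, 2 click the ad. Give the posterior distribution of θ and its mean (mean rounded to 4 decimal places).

Observing 2 successes and 5 failures updates Beta(10.5, 5.2) by adding the success and failure counts to the two shape parameters: α = 10.5+2 = 12.5, β = 5.2+5 = 10.2.
E[θ | data] = 12.5/(12.5+10.2) = 0.5507.

Posterior: Beta(12.5, 10.2); mean ≈ 0.5507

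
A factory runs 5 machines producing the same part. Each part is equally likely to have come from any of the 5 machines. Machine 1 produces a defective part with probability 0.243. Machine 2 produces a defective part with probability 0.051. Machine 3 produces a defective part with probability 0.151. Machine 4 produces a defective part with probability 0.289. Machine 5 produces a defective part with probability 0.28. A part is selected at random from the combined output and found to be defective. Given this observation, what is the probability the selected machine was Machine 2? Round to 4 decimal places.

Posterior probability ≈ 0.0503

P(defective|M1) = 0.243; P(defective|M2) = 0.051; P(defective|M3) = 0.151; P(defective|M4) = 0.289; P(defective|M5) = 0.28.
Prior × likelihood for each source: 0.2·0.243=0.04860, 0.2·0.051=0.01020, 0.2·0.151=0.03020, 0.2·0.289=0.05780, 0.2·0.28=0.05600. Summing gives P(defective) = 0.20280.
P(Machine 2 | defective) = 0.01020 / 0.20280 = 0.0503.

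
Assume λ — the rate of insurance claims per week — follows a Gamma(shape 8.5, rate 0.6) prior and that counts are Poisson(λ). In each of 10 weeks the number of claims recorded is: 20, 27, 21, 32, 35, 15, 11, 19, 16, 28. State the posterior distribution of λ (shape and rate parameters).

Total count ∑xᵢ = 224 over n = 10 weeks.
Gamma is conjugate to the Poisson likelihood: posterior is Gamma(shape = 8.5+224 = 232.5, rate = 0.6+10 = 10.6).

Posterior: Gamma(shape=232.5, rate=10.6)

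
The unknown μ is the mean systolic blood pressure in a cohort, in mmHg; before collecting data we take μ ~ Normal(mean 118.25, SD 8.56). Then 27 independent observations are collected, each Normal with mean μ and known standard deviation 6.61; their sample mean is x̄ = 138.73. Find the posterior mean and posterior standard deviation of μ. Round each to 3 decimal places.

Prior precision 1/τ₀² = 1/8.56² = 0.0136475; data precision n/σ² = 27/6.61² = 0.617961.
Posterior precision = 0.0136475 + 0.617961 = 0.631608, giving posterior SD = 1/√0.631608 = 1.258.
Posterior mean = (0.0136475·118.25 + 0.617961·138.73) / 0.631608 = 138.287.

Posterior mean ≈ 138.287; posterior SD ≈ 1.258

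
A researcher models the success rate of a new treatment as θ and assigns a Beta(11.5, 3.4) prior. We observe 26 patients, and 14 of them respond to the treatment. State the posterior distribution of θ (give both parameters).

Posterior: Beta(25.5, 15.4)

Observing 14 successes and 12 failures updates Beta(11.5, 3.4) by adding the success and failure counts to the two shape parameters: α = 11.5+14 = 25.5, β = 3.4+12 = 15.4.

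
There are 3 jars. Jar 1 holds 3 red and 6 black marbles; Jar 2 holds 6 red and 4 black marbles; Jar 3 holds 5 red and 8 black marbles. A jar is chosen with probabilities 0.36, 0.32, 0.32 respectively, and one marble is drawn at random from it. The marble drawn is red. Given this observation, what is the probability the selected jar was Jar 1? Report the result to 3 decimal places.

Posterior probability ≈ 0.276

P(red|Jar 1) = 0.3333; P(red|Jar 2) = 0.6; P(red|Jar 3) = 0.3846.
Prior × likelihood for each source: 0.36·0.3333=0.1200, 0.32·0.6=0.1920, 0.32·0.3846=0.1231. Summing gives P(red) = 0.43508.
P(Jar 1 | red) = 0.1200 / 0.43508 = 0.276.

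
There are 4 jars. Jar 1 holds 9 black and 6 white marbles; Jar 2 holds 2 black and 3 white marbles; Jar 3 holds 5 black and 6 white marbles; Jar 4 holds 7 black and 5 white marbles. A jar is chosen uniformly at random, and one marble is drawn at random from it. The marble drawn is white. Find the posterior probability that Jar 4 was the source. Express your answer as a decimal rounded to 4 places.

Posterior probability ≈ 0.2124

P(white|Jar 1) = 0.4; P(white|Jar 2) = 0.6; P(white|Jar 3) = 0.5455; P(white|Jar 4) = 0.4167.
Prior × likelihood for each source: 0.25·0.4=0.1000, 0.25·0.6=0.1500, 0.25·0.5455=0.1364, 0.25·0.4167=0.1042. Summing gives P(white) = 0.49053.
P(Jar 4 | white) = 0.1042 / 0.49053 = 0.2124.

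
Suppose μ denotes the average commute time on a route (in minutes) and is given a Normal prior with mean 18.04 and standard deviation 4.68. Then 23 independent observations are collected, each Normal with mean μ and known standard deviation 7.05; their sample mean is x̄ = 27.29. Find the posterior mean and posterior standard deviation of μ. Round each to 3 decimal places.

Prior precision 1/τ₀² = 1/4.68² = 0.0456571; data precision n/σ² = 23/7.05² = 0.462753.
Posterior precision = 0.0456571 + 0.462753 = 0.508410, giving posterior SD = 1/√0.508410 = 1.402.
Posterior mean = (0.0456571·18.04 + 0.462753·27.29) / 0.508410 = 26.459.

Posterior mean ≈ 26.459; posterior SD ≈ 1.402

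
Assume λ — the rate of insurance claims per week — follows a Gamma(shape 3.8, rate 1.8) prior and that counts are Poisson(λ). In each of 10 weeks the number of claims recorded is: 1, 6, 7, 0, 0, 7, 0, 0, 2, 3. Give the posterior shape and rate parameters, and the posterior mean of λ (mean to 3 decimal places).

The Poisson likelihood adds the total count to the shape and the number of exposure periods to the rate. Here ∑xᵢ = 26 and n = 10, so shape 3.8→29.8 and rate 1.8→11.8.
Posterior mean = shape/rate = 29.8/11.8 = 2.525.

Posterior: Gamma(shape=29.8, rate=11.8); mean ≈ 2.525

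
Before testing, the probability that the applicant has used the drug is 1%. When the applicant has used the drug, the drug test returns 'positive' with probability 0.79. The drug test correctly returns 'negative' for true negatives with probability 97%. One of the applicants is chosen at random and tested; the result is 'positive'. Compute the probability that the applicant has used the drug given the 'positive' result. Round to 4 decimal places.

P(H | E) ≈ 0.2101

Let H be the event that the applicant has used the drug. P(H) = 0.01, so P(¬H) = 0.99. With E the 'positive' result, P(E|H) = 0.79 and P(E|¬H) = 0.03.
P(E) = 0.79·0.01 + 0.03·0.99 = 0.0079000 + 0.029700 = 0.037600.
By Bayes' theorem, P(H|E) = 0.0079000 / 0.037600 = 0.2101.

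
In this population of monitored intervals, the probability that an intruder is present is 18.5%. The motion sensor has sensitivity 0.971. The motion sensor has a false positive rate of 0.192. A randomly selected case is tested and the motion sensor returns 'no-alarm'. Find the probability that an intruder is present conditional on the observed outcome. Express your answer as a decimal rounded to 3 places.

Let H be the event that an intruder is present. P(H) = 0.185, so P(¬H) = 0.815. With E the 'no-alarm' result, P(E|H) = 0.029 and P(E|¬H) = 0.808.
P(E) = 0.029·0.185 + 0.808·0.815 = 0.0053650 + 0.65852 = 0.66388.
By Bayes' theorem, P(H|E) = 0.0053650 / 0.66388 = 0.008.

P(H | E) ≈ 0.008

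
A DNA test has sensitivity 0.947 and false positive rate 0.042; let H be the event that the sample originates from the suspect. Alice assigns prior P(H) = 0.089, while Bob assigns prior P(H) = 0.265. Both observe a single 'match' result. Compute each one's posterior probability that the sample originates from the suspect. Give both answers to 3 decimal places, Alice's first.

Alice: 0.688; Bob: 0.890

P('+'|H) = 0.947, P('+'|¬H) = 0.042.
Alice: numerator 0.947·0.089 = 0.084283; evidence = 0.084283+0.042·0.911 = 0.12255; posterior = 0.688.
Bob: numerator 0.947·0.265 = 0.25095; evidence = 0.25095+0.042·0.735 = 0.28182; posterior = 0.890.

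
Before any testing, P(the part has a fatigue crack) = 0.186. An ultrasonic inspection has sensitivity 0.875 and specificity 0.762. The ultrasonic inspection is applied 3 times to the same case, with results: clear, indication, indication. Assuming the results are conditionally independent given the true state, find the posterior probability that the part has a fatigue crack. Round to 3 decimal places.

Let H be the event that the part has a fatigue crack; start with P(H) = 0.186. P('indication'|H) = 0.875, P('indication'|¬H) = 0.238.
Update on result 1 ('clear'): P(H) ← 0.125·0.1860 / (0.125·0.1860 + 0.762·0.8140) = 0.023250/0.64352 = 0.0361.
Update on result 2 ('indication'): P(H) ← 0.875·0.0361 / (0.875·0.0361 + 0.238·0.9639) = 0.031613/0.26101 = 0.1211.
Update on result 3 ('indication'): P(H) ← 0.875·0.1211 / (0.875·0.1211 + 0.238·0.8789) = 0.10598/0.31515 = 0.3363.

Posterior P(H) ≈ 0.336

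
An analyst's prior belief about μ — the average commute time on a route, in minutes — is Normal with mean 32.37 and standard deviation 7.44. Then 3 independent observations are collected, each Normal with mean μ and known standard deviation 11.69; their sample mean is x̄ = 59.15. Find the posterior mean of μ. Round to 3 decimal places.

With known σ, the Normal prior is conjugate. Weight on the data is w = (n/σ²)/(n/σ² + 1/τ₀²) = 0.0219529/(0.0219529+0.0180657) = 0.54857.
Posterior mean = w·x̄ + (1−w)·μ₀ = 0.54857·59.15 + 0.45143·32.37 = 47.061.

Posterior mean ≈ 47.061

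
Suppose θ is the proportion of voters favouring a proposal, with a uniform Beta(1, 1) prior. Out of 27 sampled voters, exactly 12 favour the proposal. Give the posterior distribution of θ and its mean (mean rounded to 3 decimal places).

Posterior: Beta(13, 16); mean ≈ 0.448

Observing 12 successes and 15 failures updates Beta(1, 1) by adding the success and failure counts to the two shape parameters: α = 1+12 = 13, β = 1+15 = 16.
Posterior mean = α/(α+β) = 13/29 = 0.448.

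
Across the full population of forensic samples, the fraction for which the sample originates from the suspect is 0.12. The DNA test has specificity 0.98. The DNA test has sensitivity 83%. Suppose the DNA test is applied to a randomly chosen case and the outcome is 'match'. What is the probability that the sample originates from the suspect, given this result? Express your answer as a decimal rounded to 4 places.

Let H be the event that the sample originates from the suspect. P(H) = 0.12, so P(¬H) = 0.88. With E the 'match' result, P(E|H) = 0.83 and P(E|¬H) = 0.02.
P(E) = 0.83·0.12 + 0.02·0.88 = 0.099600 + 0.017600 = 0.11720.
By Bayes' theorem, P(H|E) = 0.099600 / 0.11720 = 0.8498.

P(H | E) ≈ 0.8498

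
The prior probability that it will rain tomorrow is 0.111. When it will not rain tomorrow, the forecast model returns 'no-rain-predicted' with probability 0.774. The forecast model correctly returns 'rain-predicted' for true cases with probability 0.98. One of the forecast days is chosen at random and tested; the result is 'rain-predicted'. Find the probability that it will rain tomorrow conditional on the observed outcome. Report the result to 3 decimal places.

Let H be the event that it will rain tomorrow. P(H) = 0.111, so P(¬H) = 0.889. With E the 'rain-predicted' result, P(E|H) = 0.98 and P(E|¬H) = 0.226.
P(E) = 0.98·0.111 + 0.226·0.889 = 0.10878 + 0.20091 = 0.30969.
By Bayes' theorem, P(H|E) = 0.10878 / 0.30969 = 0.351.

P(H | E) ≈ 0.351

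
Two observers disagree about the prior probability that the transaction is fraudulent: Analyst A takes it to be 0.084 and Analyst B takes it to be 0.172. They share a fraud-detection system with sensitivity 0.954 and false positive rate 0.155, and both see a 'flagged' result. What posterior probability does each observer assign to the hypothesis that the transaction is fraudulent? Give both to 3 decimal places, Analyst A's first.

P('+'|H) = 0.954, P('+'|¬H) = 0.155.
Analyst A: numerator 0.954·0.084 = 0.080136; evidence = 0.080136+0.155·0.916 = 0.22212; posterior = 0.361.
Analyst B: numerator 0.954·0.172 = 0.16409; evidence = 0.16409+0.155·0.828 = 0.29243; posterior = 0.561.

Analyst A: 0.361; Analyst B: 0.561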